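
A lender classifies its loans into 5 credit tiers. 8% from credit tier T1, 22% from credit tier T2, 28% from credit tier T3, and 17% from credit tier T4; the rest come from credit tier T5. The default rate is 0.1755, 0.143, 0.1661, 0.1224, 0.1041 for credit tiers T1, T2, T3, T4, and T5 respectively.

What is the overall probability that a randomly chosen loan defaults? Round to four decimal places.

0.1388

P(T5) = 1 − (0.08 + 0.22 + 0.28 + 0.17) = 0.25.
P(D) = P(D|T1)·P(T1) + P(D|T2)·P(T2) + P(D|T3)·P(T3) + P(D|T4)·P(T4) + P(D|T5)·P(T5)
      = 0.1755·0.08 + 0.143·0.22 + 0.1661·0.28 + 0.1224·0.17 + 0.1041·0.25
      = 0.01404 + 0.03146 + 0.046508 + 0.020808 + 0.026025 = 0.138841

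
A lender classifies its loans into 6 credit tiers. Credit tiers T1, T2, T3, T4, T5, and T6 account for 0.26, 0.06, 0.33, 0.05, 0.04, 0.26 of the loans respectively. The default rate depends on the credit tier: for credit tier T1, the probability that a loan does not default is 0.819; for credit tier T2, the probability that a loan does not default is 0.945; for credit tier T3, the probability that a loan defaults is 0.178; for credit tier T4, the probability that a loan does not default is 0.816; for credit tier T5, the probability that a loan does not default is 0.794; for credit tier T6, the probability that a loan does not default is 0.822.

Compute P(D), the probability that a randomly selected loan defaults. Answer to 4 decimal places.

P(D|T1) = 1 − 0.819 = 0.181.
P(D|T2) = 1 − 0.945 = 0.055.
P(D|T4) = 1 − 0.816 = 0.184.
P(D|T5) = 1 − 0.794 = 0.206.
P(D|T6) = 1 − 0.822 = 0.178.
P(D) = P(D|T1)·P(T1) + P(D|T2)·P(T2) + P(D|T3)·P(T3) + P(D|T4)·P(T4) + P(D|T5)·P(T5) + P(D|T6)·P(T6)
      = 0.181·0.26 + 0.055·0.06 + 0.178·0.33 + 0.184·0.05 + 0.206·0.04 + 0.178·0.26
      = 0.04706 + 0.0033 + 0.05874 + 0.0092 + 0.00824 + 0.04628 = 0.17282

P(D) ≈ 0.1728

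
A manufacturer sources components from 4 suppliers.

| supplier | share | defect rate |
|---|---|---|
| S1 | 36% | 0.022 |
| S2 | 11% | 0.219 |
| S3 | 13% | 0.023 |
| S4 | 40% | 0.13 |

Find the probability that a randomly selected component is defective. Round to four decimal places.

P(D) ≈ 0.0870

Summing over the partition,
P(D) = P(D|S1)·P(S1) + P(D|S2)·P(S2) + P(D|S3)·P(S3) + P(D|S4)·P(S4)
      = 0.022·0.36 + 0.219·0.11 + 0.023·0.13 + 0.13·0.4
      = 0.00792 + 0.02409 + 0.00299 + 0.052 = 0.087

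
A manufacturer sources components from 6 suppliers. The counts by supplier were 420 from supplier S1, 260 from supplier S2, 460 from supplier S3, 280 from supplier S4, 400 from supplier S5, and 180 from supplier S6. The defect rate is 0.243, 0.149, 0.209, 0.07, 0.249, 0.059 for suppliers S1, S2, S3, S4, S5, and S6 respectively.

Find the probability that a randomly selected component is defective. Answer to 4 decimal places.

Total: 420 + 260 + 460 + 280 + 400 + 180 = 2000.
P(S1) = 420/2000 = 0.21. P(S2) = 260/2000 = 0.13. P(S3) = 460/2000 = 0.23. P(S4) = 280/2000 = 0.14. P(S5) = 400/2000 = 0.2. P(S6) = 180/2000 = 0.09.
Summing over the partition,
P(D) = P(D|S1)·P(S1) + P(D|S2)·P(S2) + P(D|S3)·P(S3) + P(D|S4)·P(S4) + P(D|S5)·P(S5) + P(D|S6)·P(S6)
      = 0.243·0.21 + 0.149·0.13 + 0.209·0.23 + 0.07·0.14 + 0.249·0.2 + 0.059·0.09
      = 0.05103 + 0.01937 + 0.04807 + 0.0098 + 0.0498 + 0.00531 = 0.18338

0.1834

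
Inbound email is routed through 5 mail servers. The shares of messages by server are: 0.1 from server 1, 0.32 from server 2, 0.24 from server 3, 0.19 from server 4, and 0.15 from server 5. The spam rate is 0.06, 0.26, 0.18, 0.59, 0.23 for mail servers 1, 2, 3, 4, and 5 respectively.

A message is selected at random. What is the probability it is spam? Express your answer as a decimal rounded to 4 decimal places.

0.2790

Using total probability over the partition,
P(S) = P(S|1)·P(1) + P(S|2)·P(2) + P(S|3)·P(3) + P(S|4)·P(4) + P(S|5)·P(5)
      = 0.06·0.1 + 0.26·0.32 + 0.18·0.24 + 0.59·0.19 + 0.23·0.15
      = 0.006 + 0.0832 + 0.0432 + 0.1121 + 0.0345 = 0.279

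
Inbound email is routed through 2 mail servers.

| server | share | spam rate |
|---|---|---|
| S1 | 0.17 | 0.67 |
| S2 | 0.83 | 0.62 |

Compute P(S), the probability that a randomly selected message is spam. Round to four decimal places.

P(S) ≈ 0.6285

P(S) = P(S|S1)·P(S1) + P(S|S2)·P(S2)
      = 0.67·0.17 + 0.62·0.83
      = 0.1139 + 0.5146 = 0.6285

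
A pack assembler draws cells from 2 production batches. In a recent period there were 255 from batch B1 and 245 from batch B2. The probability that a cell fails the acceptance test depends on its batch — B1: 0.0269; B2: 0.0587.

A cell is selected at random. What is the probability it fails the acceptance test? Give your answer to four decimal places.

Total: 255 + 245 = 500.
P(B1) = 255/500 = 0.51. P(B2) = 245/500 = 0.49.
Summing over the partition,
P(F) = P(F|B1)·P(B1) + P(F|B2)·P(B2)
      = 0.0269·0.51 + 0.0587·0.49
      = 0.013719 + 0.028763 = 0.042482

P(F) ≈ 0.0425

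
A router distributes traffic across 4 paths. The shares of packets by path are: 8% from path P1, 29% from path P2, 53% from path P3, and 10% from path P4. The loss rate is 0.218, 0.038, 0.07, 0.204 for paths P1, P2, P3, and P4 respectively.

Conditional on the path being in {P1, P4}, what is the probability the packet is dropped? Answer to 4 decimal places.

Let S = {P1, P4}.
P(S) = 0.08 + 0.1 = 0.18.
P(L ∩ S) = 0.218·0.08 + 0.204·0.1 = 0.01744 + 0.0204 = 0.03784.
P(L | S) = 0.03784 / 0.18 = 0.210222…

P(L|S) ≈ 0.2102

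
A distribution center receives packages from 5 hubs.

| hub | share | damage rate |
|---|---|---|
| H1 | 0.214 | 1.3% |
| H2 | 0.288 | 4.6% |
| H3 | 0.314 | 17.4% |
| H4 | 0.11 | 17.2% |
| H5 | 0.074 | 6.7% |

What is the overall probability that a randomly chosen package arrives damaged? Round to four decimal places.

0.0945

Using total probability over the partition,
P(D) = P(D|H1)·P(H1) + P(D|H2)·P(H2) + P(D|H3)·P(H3) + P(D|H4)·P(H4) + P(D|H5)·P(H5)
      = 0.013·0.214 + 0.046·0.288 + 0.174·0.314 + 0.172·0.11 + 0.067·0.074
      = 0.002782 + 0.013248 + 0.054636 + 0.01892 + 0.004958 = 0.094544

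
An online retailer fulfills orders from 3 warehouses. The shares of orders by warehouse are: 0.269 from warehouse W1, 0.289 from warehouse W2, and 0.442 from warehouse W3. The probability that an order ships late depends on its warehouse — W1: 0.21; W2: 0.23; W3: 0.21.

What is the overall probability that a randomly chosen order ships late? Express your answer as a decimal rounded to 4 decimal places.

Summing over the partition,
P(L) = P(L|W1)·P(W1) + P(L|W2)·P(W2) + P(L|W3)·P(W3)
      = 0.21·0.269 + 0.23·0.289 + 0.21·0.442
      = 0.05649 + 0.06647 + 0.09282 = 0.21578

0.2158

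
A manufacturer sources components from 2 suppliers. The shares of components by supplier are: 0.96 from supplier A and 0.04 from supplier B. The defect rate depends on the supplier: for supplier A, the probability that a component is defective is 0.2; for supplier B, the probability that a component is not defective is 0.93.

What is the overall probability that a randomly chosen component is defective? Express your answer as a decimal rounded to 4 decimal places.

P(D|B) = 1 − 0.93 = 0.07.
P(D) = P(D|A)·P(A) + P(D|B)·P(B)
      = 0.2·0.96 + 0.07·0.04
      = 0.192 + 0.0028 = 0.1948

0.1948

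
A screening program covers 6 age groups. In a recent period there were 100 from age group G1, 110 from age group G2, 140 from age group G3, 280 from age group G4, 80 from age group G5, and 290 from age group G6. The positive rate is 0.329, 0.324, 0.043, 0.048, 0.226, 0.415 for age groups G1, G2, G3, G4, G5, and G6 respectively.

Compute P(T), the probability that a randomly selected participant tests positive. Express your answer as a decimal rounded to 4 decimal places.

Total: 100 + 110 + 140 + 280 + 80 + 290 = 1000.
P(G1) = 100/1000 = 0.1. P(G2) = 110/1000 = 0.11. P(G3) = 140/1000 = 0.14. P(G4) = 280/1000 = 0.28. P(G5) = 80/1000 = 0.08. P(G6) = 290/1000 = 0.29.
By the law of total probability,
P(T) = P(T|G1)·P(G1) + P(T|G2)·P(G2) + P(T|G3)·P(G3) + P(T|G4)·P(G4) + P(T|G5)·P(G5) + P(T|G6)·P(G6)
      = 0.329·0.1 + 0.324·0.11 + 0.043·0.14 + 0.048·0.28 + 0.226·0.08 + 0.415·0.29
      = 0.0329 + 0.03564 + 0.00602 + 0.01344 + 0.01808 + 0.12035 = 0.22643

P(T) ≈ 0.2264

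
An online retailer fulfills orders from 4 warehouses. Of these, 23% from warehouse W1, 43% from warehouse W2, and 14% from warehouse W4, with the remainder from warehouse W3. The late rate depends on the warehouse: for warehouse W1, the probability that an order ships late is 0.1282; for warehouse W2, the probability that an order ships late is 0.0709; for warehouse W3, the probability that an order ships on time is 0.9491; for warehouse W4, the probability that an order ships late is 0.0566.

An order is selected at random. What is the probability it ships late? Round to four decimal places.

P(W3) = 1 − (0.23 + 0.43 + 0.14) = 0.2.
P(L|W3) = 1 − 0.9491 = 0.0509.
P(L) = P(L|W1)·P(W1) + P(L|W2)·P(W2) + P(L|W3)·P(W3) + P(L|W4)·P(W4)
      = 0.1282·0.23 + 0.0709·0.43 + 0.0509·0.2 + 0.0566·0.14
      = 0.029486 + 0.030487 + 0.01018 + 0.007924 = 0.078077

0.0781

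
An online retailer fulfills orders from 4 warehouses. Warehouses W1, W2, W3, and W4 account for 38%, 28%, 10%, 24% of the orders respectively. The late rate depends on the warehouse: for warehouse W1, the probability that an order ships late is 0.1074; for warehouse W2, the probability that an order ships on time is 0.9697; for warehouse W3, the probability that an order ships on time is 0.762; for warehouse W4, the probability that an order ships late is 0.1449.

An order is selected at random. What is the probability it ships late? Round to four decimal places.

0.1079

P(L|W2) = 1 − 0.9697 = 0.0303.
P(L|W3) = 1 − 0.762 = 0.238.
P(L) = P(L|W1)·P(W1) + P(L|W2)·P(W2) + P(L|W3)·P(W3) + P(L|W4)·P(W4)
      = 0.1074·0.38 + 0.0303·0.28 + 0.238·0.1 + 0.1449·0.24
      = 0.040812 + 0.008484 + 0.0238 + 0.034776 = 0.107872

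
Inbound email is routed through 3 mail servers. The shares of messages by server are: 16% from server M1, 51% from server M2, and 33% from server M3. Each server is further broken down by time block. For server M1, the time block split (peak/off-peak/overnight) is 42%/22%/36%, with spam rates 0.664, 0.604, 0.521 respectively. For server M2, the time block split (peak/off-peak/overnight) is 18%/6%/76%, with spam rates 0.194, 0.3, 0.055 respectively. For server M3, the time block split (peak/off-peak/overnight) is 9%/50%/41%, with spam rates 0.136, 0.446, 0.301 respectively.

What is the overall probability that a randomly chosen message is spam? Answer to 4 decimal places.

P(S|M1) = 0.42·0.664 + 0.22·0.604 + 0.36·0.521 = 0.27888 + 0.13288 + 0.18756 = 0.59932
P(S|M2) = 0.18·0.194 + 0.06·0.3 + 0.76·0.055 = 0.03492 + 0.018 + 0.0418 = 0.09472
P(S|M3) = 0.09·0.136 + 0.5·0.446 + 0.41·0.301 = 0.01224 + 0.223 + 0.12341 = 0.35865
Then overall,
P(S) = 0.16·0.59932 + 0.51·0.09472 + 0.33·0.35865
      = 0.0958912 + 0.0483072 + 0.1183545 = 0.2625529

0.2626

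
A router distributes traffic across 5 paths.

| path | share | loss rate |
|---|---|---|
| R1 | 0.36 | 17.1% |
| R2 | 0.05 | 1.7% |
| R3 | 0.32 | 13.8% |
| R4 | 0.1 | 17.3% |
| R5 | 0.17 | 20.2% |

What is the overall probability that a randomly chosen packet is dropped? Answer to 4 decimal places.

P(L) = P(L|R1)·P(R1) + P(L|R2)·P(R2) + P(L|R3)·P(R3) + P(L|R4)·P(R4) + P(L|R5)·P(R5)
      = 0.171·0.36 + 0.017·0.05 + 0.138·0.32 + 0.173·0.1 + 0.202·0.17
      = 0.06156 + 0.00085 + 0.04416 + 0.0173 + 0.03434 = 0.15821

0.1582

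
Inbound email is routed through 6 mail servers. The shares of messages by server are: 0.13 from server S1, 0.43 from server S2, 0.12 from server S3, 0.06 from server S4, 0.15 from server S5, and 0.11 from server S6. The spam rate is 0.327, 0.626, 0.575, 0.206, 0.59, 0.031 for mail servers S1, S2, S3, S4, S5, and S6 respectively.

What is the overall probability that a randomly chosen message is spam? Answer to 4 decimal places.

P(S) = P(S|S1)·P(S1) + P(S|S2)·P(S2) + P(S|S3)·P(S3) + P(S|S4)·P(S4) + P(S|S5)·P(S5) + P(S|S6)·P(S6)
      = 0.327·0.13 + 0.626·0.43 + 0.575·0.12 + 0.206·0.06 + 0.59·0.15 + 0.031·0.11
      = 0.04251 + 0.26918 + 0.069 + 0.01236 + 0.0885 + 0.00341 = 0.48496

0.4850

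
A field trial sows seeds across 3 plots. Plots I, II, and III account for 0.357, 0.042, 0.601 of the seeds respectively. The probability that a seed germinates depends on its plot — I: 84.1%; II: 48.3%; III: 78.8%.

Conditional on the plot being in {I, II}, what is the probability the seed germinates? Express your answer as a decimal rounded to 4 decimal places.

Let S = {I, II}.
P(S) = 0.357 + 0.042 = 0.399.
P(G ∩ S) = 0.841·0.357 + 0.483·0.042 = 0.300237 + 0.020286 = 0.320523.
P(G | S) = 0.320523 / 0.399 = 0.803316…

P(G|S) ≈ 0.8033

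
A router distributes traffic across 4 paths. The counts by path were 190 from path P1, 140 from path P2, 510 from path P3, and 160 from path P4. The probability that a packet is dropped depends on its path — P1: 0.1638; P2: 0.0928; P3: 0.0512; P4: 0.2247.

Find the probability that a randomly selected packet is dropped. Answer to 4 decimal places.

Total: 190 + 140 + 510 + 160 = 1000.
P(P1) = 190/1000 = 0.19. P(P2) = 140/1000 = 0.14. P(P3) = 510/1000 = 0.51. P(P4) = 160/1000 = 0.16.
By the law of total probability,
P(L) = P(L|P1)·P(P1) + P(L|P2)·P(P2) + P(L|P3)·P(P3) + P(L|P4)·P(P4)
      = 0.1638·0.19 + 0.0928·0.14 + 0.0512·0.51 + 0.2247·0.16
      = 0.031122 + 0.012992 + 0.026112 + 0.035952 = 0.106178

P(L) ≈ 0.1062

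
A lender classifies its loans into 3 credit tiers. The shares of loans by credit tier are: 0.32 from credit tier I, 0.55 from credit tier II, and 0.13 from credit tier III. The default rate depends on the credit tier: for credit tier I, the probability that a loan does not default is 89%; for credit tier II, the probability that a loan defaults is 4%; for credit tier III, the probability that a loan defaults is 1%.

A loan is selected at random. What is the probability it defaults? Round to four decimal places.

0.0585

P(D|I) = 1 − 0.89 = 0.11.
By the law of total probability,
P(D) = P(D|I)·P(I) + P(D|II)·P(II) + P(D|III)·P(III)
      = 0.11·0.32 + 0.04·0.55 + 0.01·0.13
      = 0.0352 + 0.022 + 0.0013 = 0.0585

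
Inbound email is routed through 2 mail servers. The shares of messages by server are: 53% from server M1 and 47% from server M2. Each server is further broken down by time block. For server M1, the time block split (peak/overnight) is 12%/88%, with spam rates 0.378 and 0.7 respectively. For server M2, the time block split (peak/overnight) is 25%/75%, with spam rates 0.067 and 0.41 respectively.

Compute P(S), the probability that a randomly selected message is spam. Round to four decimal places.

P(S) ≈ 0.5029

P(S|M1) = 0.12·0.378 + 0.88·0.7 = 0.04536 + 0.616 = 0.66136
P(S|M2) = 0.25·0.067 + 0.75·0.41 = 0.01675 + 0.3075 = 0.32425
Then overall,
P(S) = 0.53·0.66136 + 0.47·0.32425
      = 0.3505208 + 0.1523975 = 0.5029183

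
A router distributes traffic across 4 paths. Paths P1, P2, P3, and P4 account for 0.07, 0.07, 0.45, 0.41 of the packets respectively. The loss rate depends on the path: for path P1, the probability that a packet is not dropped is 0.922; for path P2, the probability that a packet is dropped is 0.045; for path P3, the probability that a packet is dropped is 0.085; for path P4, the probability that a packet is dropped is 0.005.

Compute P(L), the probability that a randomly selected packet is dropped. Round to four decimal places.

P(L|P1) = 1 − 0.922 = 0.078.
Using total probability over the partition,
P(L) = P(L|P1)·P(P1) + P(L|P2)·P(P2) + P(L|P3)·P(P3) + P(L|P4)·P(P4)
      = 0.078·0.07 + 0.045·0.07 + 0.085·0.45 + 0.005·0.41
      = 0.00546 + 0.00315 + 0.03825 + 0.00205 = 0.04891

P(L) ≈ 0.0489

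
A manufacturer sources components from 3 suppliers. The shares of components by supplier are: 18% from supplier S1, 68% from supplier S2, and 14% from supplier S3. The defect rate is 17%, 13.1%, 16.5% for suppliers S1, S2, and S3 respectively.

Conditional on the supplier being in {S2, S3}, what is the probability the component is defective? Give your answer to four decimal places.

Let S = {S2, S3}.
P(S) = 0.68 + 0.14 = 0.82.
P(D ∩ S) = 0.131·0.68 + 0.165·0.14 = 0.08908 + 0.0231 = 0.11218.
P(D | S) = 0.11218 / 0.82 = 0.136805…

P(D|S) ≈ 0.1368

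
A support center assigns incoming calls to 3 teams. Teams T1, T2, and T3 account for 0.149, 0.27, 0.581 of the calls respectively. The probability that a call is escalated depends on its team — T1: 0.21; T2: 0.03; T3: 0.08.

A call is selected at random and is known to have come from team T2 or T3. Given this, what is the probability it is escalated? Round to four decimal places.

0.0641

Let S = {T2, T3}.
P(S) = 0.27 + 0.581 = 0.851.
P(E ∩ S) = 0.03·0.27 + 0.08·0.581 = 0.0081 + 0.04648 = 0.05458.
P(E | S) = 0.05458 / 0.851 = 0.064136…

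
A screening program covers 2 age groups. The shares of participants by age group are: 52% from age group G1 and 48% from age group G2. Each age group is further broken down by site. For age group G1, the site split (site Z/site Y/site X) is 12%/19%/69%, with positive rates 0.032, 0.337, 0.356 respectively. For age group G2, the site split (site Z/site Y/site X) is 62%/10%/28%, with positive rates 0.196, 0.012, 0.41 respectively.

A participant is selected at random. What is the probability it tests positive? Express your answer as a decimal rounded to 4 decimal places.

P(T) ≈ 0.2770

P(T|G1) = 0.12·0.032 + 0.19·0.337 + 0.69·0.356 = 0.00384 + 0.06403 + 0.24564 = 0.31351
P(T|G2) = 0.62·0.196 + 0.1·0.012 + 0.28·0.41 = 0.12152 + 0.0012 + 0.1148 = 0.23752
By total probability over the outer partition,
P(T) = 0.52·0.31351 + 0.48·0.23752
      = 0.1630252 + 0.1140096 = 0.2770348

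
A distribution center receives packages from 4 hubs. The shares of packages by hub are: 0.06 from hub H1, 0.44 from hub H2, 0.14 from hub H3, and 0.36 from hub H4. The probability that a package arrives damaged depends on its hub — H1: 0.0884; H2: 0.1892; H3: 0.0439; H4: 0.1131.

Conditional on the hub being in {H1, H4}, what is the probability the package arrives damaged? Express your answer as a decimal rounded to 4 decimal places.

0.1096

Let S = {H1, H4}.
P(S) = 0.06 + 0.36 = 0.42.
P(D ∩ S) = 0.0884·0.06 + 0.1131·0.36 = 0.005304 + 0.040716 = 0.04602.
P(D | S) = 0.04602 / 0.42 = 0.109571…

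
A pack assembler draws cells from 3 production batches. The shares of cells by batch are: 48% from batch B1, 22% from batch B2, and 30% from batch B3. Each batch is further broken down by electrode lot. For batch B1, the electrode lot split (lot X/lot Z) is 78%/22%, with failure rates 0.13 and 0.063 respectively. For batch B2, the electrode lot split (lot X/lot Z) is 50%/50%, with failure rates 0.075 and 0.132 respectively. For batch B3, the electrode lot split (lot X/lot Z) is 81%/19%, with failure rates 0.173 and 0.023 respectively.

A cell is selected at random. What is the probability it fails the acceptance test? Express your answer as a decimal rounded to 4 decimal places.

P(F) ≈ 0.1214

P(F|B1) = 0.78·0.13 + 0.22·0.063 = 0.1014 + 0.01386 = 0.11526
P(F|B2) = 0.5·0.075 + 0.5·0.132 = 0.0375 + 0.066 = 0.1035
P(F|B3) = 0.81·0.173 + 0.19·0.023 = 0.14013 + 0.00437 = 0.1445
Then overall,
P(F) = 0.48·0.11526 + 0.22·0.1035 + 0.3·0.1445
      = 0.0553248 + 0.02277 + 0.04335 = 0.1214448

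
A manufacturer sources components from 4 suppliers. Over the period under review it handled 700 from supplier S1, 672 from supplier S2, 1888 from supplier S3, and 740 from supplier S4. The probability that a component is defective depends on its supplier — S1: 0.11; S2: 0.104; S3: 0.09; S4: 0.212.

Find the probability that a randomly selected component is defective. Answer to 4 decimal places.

P(D) ≈ 0.1184

Total: 700 + 672 + 1888 + 740 = 4000.
P(S1) = 700/4000 = 0.175. P(S2) = 672/4000 = 0.168. P(S3) = 1888/4000 = 0.472. P(S4) = 740/4000 = 0.185.
P(D) = P(D|S1)·P(S1) + P(D|S2)·P(S2) + P(D|S3)·P(S3) + P(D|S4)·P(S4)
      = 0.11·0.175 + 0.104·0.168 + 0.09·0.472 + 0.212·0.185
      = 0.01925 + 0.017472 + 0.04248 + 0.03922 = 0.118422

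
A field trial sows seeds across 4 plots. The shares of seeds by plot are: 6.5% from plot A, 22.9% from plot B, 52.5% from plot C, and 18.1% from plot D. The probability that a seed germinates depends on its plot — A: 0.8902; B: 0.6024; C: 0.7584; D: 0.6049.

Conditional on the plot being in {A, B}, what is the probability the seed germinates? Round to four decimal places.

Let S = {A, B}.
P(S) = 0.065 + 0.229 = 0.294.
P(G ∩ S) = 0.8902·0.065 + 0.6024·0.229 = 0.057863 + 0.1379496 = 0.1958126.
P(G | S) = 0.1958126 / 0.294 = 0.666029…

0.6660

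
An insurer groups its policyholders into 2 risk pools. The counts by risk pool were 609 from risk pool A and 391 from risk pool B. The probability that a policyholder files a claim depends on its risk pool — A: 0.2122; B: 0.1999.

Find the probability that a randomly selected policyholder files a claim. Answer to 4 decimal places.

Total: 609 + 391 = 1000.
P(A) = 609/1000 = 0.609. P(B) = 391/1000 = 0.391.
P(C) = P(C|A)·P(A) + P(C|B)·P(B)
      = 0.2122·0.609 + 0.1999·0.391
      = 0.1292298 + 0.0781609 = 0.2073907

P(C) ≈ 0.2074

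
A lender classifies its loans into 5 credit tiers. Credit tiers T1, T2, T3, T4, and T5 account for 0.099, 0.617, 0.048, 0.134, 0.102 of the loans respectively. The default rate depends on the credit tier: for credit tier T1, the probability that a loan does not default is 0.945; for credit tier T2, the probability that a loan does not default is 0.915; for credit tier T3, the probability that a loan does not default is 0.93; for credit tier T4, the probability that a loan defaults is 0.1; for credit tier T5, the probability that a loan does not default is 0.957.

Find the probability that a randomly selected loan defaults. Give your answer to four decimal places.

P(D|T1) = 1 − 0.945 = 0.055.
P(D|T2) = 1 − 0.915 = 0.085.
P(D|T3) = 1 − 0.93 = 0.07.
P(D|T5) = 1 − 0.957 = 0.043.
P(D) = P(D|T1)·P(T1) + P(D|T2)·P(T2) + P(D|T3)·P(T3) + P(D|T4)·P(T4) + P(D|T5)·P(T5)
      = 0.055·0.099 + 0.085·0.617 + 0.07·0.048 + 0.1·0.134 + 0.043·0.102
      = 0.005445 + 0.052445 + 0.00336 + 0.0134 + 0.004386 = 0.079036

0.0790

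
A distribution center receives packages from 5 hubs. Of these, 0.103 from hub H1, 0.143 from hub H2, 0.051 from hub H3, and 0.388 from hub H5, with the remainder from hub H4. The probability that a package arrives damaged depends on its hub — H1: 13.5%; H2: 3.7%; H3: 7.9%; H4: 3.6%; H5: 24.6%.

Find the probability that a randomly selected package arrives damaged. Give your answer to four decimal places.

P(D) ≈ 0.1300

P(H4) = 1 − (0.103 + 0.143 + 0.051 + 0.388) = 0.315.
Using total probability over the partition,
P(D) = P(D|H1)·P(H1) + P(D|H2)·P(H2) + P(D|H3)·P(H3) + P(D|H4)·P(H4) + P(D|H5)·P(H5)
      = 0.135·0.103 + 0.037·0.143 + 0.079·0.051 + 0.036·0.315 + 0.246·0.388
      = 0.013905 + 0.005291 + 0.004029 + 0.01134 + 0.095448 = 0.130013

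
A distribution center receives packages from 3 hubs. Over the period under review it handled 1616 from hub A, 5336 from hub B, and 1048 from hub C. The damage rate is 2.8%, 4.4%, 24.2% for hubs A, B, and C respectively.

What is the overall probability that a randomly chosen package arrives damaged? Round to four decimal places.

0.0667

Total: 1616 + 5336 + 1048 = 8000.
P(A) = 1616/8000 = 0.202. P(B) = 5336/8000 = 0.667. P(C) = 1048/8000 = 0.131.
By the law of total probability,
P(D) = P(D|A)·P(A) + P(D|B)·P(B) + P(D|C)·P(C)
      = 0.028·0.202 + 0.044·0.667 + 0.242·0.131
      = 0.005656 + 0.029348 + 0.031702 = 0.066706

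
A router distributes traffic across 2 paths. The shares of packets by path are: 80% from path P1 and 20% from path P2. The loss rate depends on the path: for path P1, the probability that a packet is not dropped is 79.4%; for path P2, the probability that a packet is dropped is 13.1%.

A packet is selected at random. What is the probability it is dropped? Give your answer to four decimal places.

P(L|P1) = 1 − 0.794 = 0.206.
Using total probability over the partition,
P(L) = P(L|P1)·P(P1) + P(L|P2)·P(P2)
      = 0.206·0.8 + 0.131·0.2
      = 0.1648 + 0.0262 = 0.191

0.1910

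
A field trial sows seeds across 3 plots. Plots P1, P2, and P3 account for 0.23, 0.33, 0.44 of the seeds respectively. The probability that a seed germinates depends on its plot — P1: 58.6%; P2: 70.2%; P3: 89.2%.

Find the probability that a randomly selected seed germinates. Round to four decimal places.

Using total probability over the partition,
P(G) = P(G|P1)·P(P1) + P(G|P2)·P(P2) + P(G|P3)·P(P3)
      = 0.586·0.23 + 0.702·0.33 + 0.892·0.44
      = 0.13478 + 0.23166 + 0.39248 = 0.75892

P(G) ≈ 0.7589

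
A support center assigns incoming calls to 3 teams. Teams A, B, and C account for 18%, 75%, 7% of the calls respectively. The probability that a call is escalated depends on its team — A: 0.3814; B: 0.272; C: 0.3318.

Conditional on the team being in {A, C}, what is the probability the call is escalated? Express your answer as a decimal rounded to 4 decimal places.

Let S = {A, C}.
P(S) = 0.18 + 0.07 = 0.25.
P(E ∩ S) = 0.3814·0.18 + 0.3318·0.07 = 0.068652 + 0.023226 = 0.091878.
P(E | S) = 0.091878 / 0.25 = 0.367512…

0.3675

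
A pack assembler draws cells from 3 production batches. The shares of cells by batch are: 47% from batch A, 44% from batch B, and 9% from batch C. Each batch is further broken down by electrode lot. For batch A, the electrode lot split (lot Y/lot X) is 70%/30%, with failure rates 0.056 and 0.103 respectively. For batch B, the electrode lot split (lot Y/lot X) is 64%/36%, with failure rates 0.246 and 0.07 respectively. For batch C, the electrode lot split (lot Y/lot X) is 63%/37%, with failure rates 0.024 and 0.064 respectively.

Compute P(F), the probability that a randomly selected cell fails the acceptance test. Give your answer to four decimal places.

P(F) ≈ 0.1168

P(F|A) = 0.7·0.056 + 0.3·0.103 = 0.0392 + 0.0309 = 0.0701
P(F|B) = 0.64·0.246 + 0.36·0.07 = 0.15744 + 0.0252 = 0.18264
P(F|C) = 0.63·0.024 + 0.37·0.064 = 0.01512 + 0.02368 = 0.0388
By total probability over the outer partition,
P(F) = 0.47·0.0701 + 0.44·0.18264 + 0.09·0.0388
      = 0.032947 + 0.0803616 + 0.003492 = 0.1168006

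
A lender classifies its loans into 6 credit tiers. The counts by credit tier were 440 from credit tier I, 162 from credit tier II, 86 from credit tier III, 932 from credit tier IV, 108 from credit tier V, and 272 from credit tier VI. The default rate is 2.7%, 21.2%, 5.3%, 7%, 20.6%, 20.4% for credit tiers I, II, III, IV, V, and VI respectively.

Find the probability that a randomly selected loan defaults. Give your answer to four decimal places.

P(D) ≈ 0.0969

Total: 440 + 162 + 86 + 932 + 108 + 272 = 2000.
P(I) = 440/2000 = 0.22. P(II) = 162/2000 = 0.081. P(III) = 86/2000 = 0.043. P(IV) = 932/2000 = 0.466. P(V) = 108/2000 = 0.054. P(VI) = 272/2000 = 0.136.
Using total probability over the partition,
P(D) = P(D|I)·P(I) + P(D|II)·P(II) + P(D|III)·P(III) + P(D|IV)·P(IV) + P(D|V)·P(V) + P(D|VI)·P(VI)
      = 0.027·0.22 + 0.212·0.081 + 0.053·0.043 + 0.07·0.466 + 0.206·0.054 + 0.204·0.136
      = 0.00594 + 0.017172 + 0.002279 + 0.03262 + 0.011124 + 0.027744 = 0.096879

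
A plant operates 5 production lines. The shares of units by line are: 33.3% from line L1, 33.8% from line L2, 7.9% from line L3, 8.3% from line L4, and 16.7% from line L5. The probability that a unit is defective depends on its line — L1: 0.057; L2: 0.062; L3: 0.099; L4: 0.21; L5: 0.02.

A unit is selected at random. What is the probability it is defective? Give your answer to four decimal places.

0.0685

P(D) = P(D|L1)·P(L1) + P(D|L2)·P(L2) + P(D|L3)·P(L3) + P(D|L4)·P(L4) + P(D|L5)·P(L5)
      = 0.057·0.333 + 0.062·0.338 + 0.099·0.079 + 0.21·0.083 + 0.02·0.167
      = 0.018981 + 0.020956 + 0.007821 + 0.01743 + 0.00334 = 0.068528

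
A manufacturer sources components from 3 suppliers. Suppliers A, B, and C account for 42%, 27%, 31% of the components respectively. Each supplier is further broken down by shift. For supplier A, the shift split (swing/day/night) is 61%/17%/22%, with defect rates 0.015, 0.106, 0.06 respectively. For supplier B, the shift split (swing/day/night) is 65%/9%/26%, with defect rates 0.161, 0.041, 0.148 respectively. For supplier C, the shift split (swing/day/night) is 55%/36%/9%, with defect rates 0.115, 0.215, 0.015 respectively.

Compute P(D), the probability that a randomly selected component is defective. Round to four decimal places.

P(D) ≈ 0.1006

P(D|A) = 0.61·0.015 + 0.17·0.106 + 0.22·0.06 = 0.00915 + 0.01802 + 0.0132 = 0.04037
P(D|B) = 0.65·0.161 + 0.09·0.041 + 0.26·0.148 = 0.10465 + 0.00369 + 0.03848 = 0.14682
P(D|C) = 0.55·0.115 + 0.36·0.215 + 0.09·0.015 = 0.06325 + 0.0774 + 0.00135 = 0.142
Then overall,
P(D) = 0.42·0.04037 + 0.27·0.14682 + 0.31·0.142
      = 0.0169554 + 0.0396414 + 0.04402 = 0.1006168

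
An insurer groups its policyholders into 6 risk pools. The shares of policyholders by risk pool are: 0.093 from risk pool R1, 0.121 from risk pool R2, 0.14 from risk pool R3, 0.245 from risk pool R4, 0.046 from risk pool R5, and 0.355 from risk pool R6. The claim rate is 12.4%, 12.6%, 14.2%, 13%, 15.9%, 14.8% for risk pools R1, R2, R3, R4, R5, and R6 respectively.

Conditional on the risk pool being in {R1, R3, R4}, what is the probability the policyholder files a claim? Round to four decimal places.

Let S = {R1, R3, R4}.
P(S) = 0.093 + 0.14 + 0.245 = 0.478.
P(C ∩ S) = 0.124·0.093 + 0.142·0.14 + 0.13·0.245 = 0.011532 + 0.01988 + 0.03185 = 0.063262.
P(C | S) = 0.063262 / 0.478 = 0.132347…

0.1323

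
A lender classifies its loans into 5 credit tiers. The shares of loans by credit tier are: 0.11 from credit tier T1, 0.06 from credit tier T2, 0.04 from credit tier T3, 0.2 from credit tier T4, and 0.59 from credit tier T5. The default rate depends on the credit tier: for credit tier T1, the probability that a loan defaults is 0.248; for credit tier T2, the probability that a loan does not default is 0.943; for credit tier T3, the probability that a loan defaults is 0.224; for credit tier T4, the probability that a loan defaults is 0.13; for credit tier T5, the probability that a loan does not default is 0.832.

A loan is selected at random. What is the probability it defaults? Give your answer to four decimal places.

P(D|T2) = 1 − 0.943 = 0.057.
P(D|T5) = 1 − 0.832 = 0.168.
P(D) = P(D|T1)·P(T1) + P(D|T2)·P(T2) + P(D|T3)·P(T3) + P(D|T4)·P(T4) + P(D|T5)·P(T5)
      = 0.248·0.11 + 0.057·0.06 + 0.224·0.04 + 0.13·0.2 + 0.168·0.59
      = 0.02728 + 0.00342 + 0.00896 + 0.026 + 0.09912 = 0.16478

P(D) ≈ 0.1648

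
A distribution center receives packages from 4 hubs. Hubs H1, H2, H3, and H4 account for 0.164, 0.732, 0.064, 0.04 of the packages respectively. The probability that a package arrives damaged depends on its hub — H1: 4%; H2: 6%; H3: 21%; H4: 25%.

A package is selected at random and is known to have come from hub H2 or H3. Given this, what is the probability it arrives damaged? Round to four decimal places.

Let S = {H2, H3}.
P(S) = 0.732 + 0.064 = 0.796.
P(D ∩ S) = 0.06·0.732 + 0.21·0.064 = 0.04392 + 0.01344 = 0.05736.
P(D | S) = 0.05736 / 0.796 = 0.072060…

0.0721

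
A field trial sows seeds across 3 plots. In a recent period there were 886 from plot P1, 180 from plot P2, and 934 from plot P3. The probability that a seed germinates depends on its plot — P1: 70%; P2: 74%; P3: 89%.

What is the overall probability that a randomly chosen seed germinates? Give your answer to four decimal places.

0.7923

Total: 886 + 180 + 934 = 2000.
P(P1) = 886/2000 = 0.443. P(P2) = 180/2000 = 0.09. P(P3) = 934/2000 = 0.467.
P(G) = P(G|P1)·P(P1) + P(G|P2)·P(P2) + P(G|P3)·P(P3)
      = 0.7·0.443 + 0.74·0.09 + 0.89·0.467
      = 0.3101 + 0.0666 + 0.41563 = 0.79233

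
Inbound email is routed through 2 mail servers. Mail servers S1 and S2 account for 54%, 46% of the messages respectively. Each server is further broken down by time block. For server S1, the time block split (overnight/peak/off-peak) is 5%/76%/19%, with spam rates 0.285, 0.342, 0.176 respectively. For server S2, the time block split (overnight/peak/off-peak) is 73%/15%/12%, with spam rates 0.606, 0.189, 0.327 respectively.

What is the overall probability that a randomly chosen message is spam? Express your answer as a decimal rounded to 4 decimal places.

P(S|S1) = 0.05·0.285 + 0.76·0.342 + 0.19·0.176 = 0.01425 + 0.25992 + 0.03344 = 0.30761
P(S|S2) = 0.73·0.606 + 0.15·0.189 + 0.12·0.327 = 0.44238 + 0.02835 + 0.03924 = 0.50997
By total probability over the outer partition,
P(S) = 0.54·0.30761 + 0.46·0.50997
      = 0.1661094 + 0.2345862 = 0.4006956

0.4007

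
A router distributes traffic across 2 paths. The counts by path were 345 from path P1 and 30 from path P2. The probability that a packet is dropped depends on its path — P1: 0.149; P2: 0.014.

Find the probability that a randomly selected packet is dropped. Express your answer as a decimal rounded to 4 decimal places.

P(L) ≈ 0.1382

Total: 345 + 30 = 375.
P(P1) = 345/375 = 0.92. P(P2) = 30/375 = 0.08.
Using total probability over the partition,
P(L) = P(L|P1)·P(P1) + P(L|P2)·P(P2)
      = 0.149·0.92 + 0.014·0.08
      = 0.13708 + 0.00112 = 0.1382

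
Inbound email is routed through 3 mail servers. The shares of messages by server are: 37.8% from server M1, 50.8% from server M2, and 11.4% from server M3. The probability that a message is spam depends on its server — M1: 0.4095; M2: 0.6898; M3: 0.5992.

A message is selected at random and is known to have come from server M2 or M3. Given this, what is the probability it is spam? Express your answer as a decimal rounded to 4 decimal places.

0.6732

Let J = {M2, M3}.
P(J) = 0.508 + 0.114 = 0.622.
P(S ∩ J) = 0.6898·0.508 + 0.5992·0.114 = 0.3504184 + 0.0683088 = 0.4187272.
P(S | J) = 0.4187272 / 0.622 = 0.673195…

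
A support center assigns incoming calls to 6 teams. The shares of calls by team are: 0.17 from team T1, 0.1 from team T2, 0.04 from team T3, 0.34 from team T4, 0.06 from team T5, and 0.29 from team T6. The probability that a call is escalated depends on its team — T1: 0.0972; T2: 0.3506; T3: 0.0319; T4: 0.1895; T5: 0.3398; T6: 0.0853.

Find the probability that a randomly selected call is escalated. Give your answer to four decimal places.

Summing over the partition,
P(E) = P(E|T1)·P(T1) + P(E|T2)·P(T2) + P(E|T3)·P(T3) + P(E|T4)·P(T4) + P(E|T5)·P(T5) + P(E|T6)·P(T6)
      = 0.0972·0.17 + 0.3506·0.1 + 0.0319·0.04 + 0.1895·0.34 + 0.3398·0.06 + 0.0853·0.29
      = 0.016524 + 0.03506 + 0.001276 + 0.06443 + 0.020388 + 0.024737 = 0.162415

P(E) ≈ 0.1624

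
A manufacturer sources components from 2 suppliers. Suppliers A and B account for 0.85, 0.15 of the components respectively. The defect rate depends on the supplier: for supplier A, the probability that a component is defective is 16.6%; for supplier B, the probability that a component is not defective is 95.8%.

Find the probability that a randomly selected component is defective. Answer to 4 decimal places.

P(D|B) = 1 − 0.958 = 0.042.
P(D) = P(D|A)·P(A) + P(D|B)·P(B)
      = 0.166·0.85 + 0.042·0.15
      = 0.1411 + 0.0063 = 0.1474

P(D) ≈ 0.1474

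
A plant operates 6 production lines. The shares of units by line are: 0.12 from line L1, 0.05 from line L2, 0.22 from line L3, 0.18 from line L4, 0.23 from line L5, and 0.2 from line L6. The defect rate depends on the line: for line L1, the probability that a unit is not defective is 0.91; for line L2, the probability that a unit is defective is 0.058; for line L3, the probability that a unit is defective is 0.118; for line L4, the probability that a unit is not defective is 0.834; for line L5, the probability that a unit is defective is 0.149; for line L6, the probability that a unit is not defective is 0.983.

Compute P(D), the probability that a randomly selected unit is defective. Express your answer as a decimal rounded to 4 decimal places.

P(D|L1) = 1 − 0.91 = 0.09.
P(D|L4) = 1 − 0.834 = 0.166.
P(D|L6) = 1 − 0.983 = 0.017.
P(D) = P(D|L1)·P(L1) + P(D|L2)·P(L2) + P(D|L3)·P(L3) + P(D|L4)·P(L4) + P(D|L5)·P(L5) + P(D|L6)·P(L6)
      = 0.09·0.12 + 0.058·0.05 + 0.118·0.22 + 0.166·0.18 + 0.149·0.23 + 0.017·0.2
      = 0.0108 + 0.0029 + 0.02596 + 0.02988 + 0.03427 + 0.0034 = 0.10721

P(D) ≈ 0.1072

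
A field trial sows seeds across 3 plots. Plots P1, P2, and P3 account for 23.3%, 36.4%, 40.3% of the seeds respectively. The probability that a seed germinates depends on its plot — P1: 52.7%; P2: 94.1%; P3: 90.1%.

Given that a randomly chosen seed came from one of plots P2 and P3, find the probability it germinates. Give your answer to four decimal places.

P(G|S) ≈ 0.9200

Let S = {P2, P3}.
P(S) = 0.364 + 0.403 = 0.767.
P(G ∩ S) = 0.941·0.364 + 0.901·0.403 = 0.342524 + 0.363103 = 0.705627.
P(G | S) = 0.705627 / 0.767 = 0.919983…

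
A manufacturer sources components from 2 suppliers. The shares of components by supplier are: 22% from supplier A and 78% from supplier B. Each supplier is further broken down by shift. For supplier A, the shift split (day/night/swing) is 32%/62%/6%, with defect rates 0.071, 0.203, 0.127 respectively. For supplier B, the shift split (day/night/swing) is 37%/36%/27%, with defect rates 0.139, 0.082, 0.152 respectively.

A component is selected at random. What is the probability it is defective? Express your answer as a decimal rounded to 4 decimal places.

0.1295

P(D|A) = 0.32·0.071 + 0.62·0.203 + 0.06·0.127 = 0.02272 + 0.12586 + 0.00762 = 0.1562
P(D|B) = 0.37·0.139 + 0.36·0.082 + 0.27·0.152 = 0.05143 + 0.02952 + 0.04104 = 0.12199
Then overall,
P(D) = 0.22·0.1562 + 0.78·0.12199
      = 0.034364 + 0.0951522 = 0.1295162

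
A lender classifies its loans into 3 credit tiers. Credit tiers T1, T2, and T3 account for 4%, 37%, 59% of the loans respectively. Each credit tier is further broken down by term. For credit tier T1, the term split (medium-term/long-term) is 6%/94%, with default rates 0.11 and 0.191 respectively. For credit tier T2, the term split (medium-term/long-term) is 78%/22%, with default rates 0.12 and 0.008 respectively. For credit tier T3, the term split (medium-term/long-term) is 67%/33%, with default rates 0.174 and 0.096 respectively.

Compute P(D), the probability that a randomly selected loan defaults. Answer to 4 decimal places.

P(D|T1) = 0.06·0.11 + 0.94·0.191 = 0.0066 + 0.17954 = 0.18614
P(D|T2) = 0.78·0.12 + 0.22·0.008 = 0.0936 + 0.00176 = 0.09536
P(D|T3) = 0.67·0.174 + 0.33·0.096 = 0.11658 + 0.03168 = 0.14826
Then overall,
P(D) = 0.04·0.18614 + 0.37·0.09536 + 0.59·0.14826
      = 0.0074456 + 0.0352832 + 0.0874734 = 0.1302022

P(D) ≈ 0.1302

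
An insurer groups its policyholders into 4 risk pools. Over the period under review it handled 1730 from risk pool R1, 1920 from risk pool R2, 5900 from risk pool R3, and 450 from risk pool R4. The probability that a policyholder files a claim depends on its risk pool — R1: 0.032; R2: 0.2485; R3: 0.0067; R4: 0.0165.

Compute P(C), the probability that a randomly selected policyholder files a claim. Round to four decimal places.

Total: 1730 + 1920 + 5900 + 450 = 10000.
P(R1) = 1730/10000 = 0.173. P(R2) = 1920/10000 = 0.192. P(R3) = 5900/10000 = 0.59. P(R4) = 450/10000 = 0.045.
By the law of total probability,
P(C) = P(C|R1)·P(R1) + P(C|R2)·P(R2) + P(C|R3)·P(R3) + P(C|R4)·P(R4)
      = 0.032·0.173 + 0.2485·0.192 + 0.0067·0.59 + 0.0165·0.045
      = 0.005536 + 0.047712 + 0.003953 + 0.0007425 = 0.0579435

P(C) ≈ 0.0579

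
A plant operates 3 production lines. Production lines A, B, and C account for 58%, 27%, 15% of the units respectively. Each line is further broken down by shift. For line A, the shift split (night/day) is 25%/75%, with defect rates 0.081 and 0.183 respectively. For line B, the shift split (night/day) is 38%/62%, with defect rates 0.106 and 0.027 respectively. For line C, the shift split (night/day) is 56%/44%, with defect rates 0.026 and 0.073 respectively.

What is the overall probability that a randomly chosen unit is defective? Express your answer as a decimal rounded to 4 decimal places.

P(D|A) = 0.25·0.081 + 0.75·0.183 = 0.02025 + 0.13725 = 0.1575
P(D|B) = 0.38·0.106 + 0.62·0.027 = 0.04028 + 0.01674 = 0.05702
P(D|C) = 0.56·0.026 + 0.44·0.073 = 0.01456 + 0.03212 = 0.04668
Then overall,
P(D) = 0.58·0.1575 + 0.27·0.05702 + 0.15·0.04668
      = 0.09135 + 0.0153954 + 0.007002 = 0.1137474

P(D) ≈ 0.1137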